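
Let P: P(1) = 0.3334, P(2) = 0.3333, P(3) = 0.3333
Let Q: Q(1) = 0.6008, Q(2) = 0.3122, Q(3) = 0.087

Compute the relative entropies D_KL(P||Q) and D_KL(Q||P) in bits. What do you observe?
D_KL(P||Q) = 0.3940 bits, D_KL(Q||P) = 0.3124 bits. The two directions give different values (D_KL(P||Q) exceeds D_KL(Q||P) by 0.0816 bits): KL divergence is asymmetric.

D_KL(P||Q) = Σ P(x) log₂(P(x)/Q(x))

Computing term by term:
  P(1)·log₂(P(1)/Q(1)) = 0.3334·log₂(0.3334/0.6008) = -0.28327
  P(2)·log₂(P(2)/Q(2)) = 0.3333·log₂(0.3333/0.3122) = 0.03145
  P(3)·log₂(P(3)/Q(3)) = 0.3333·log₂(0.3333/0.087) = 0.64585

D_KL(P||Q) = -0.28327 + 0.03145 + 0.64585 = 0.39403 ≈ 0.3940 bits

D_KL(Q||P) = Σ Q(x) log₂(Q(x)/P(x))

Computing term by term:
  Q(1)·log₂(Q(1)/P(1)) = 0.6008·log₂(0.6008/0.3334) = 0.51046
  Q(2)·log₂(Q(2)/P(2)) = 0.3122·log₂(0.3122/0.3333) = -0.02946
  Q(3)·log₂(Q(3)/P(3)) = 0.087·log₂(0.087/0.3333) = -0.16858

D_KL(Q||P) = 0.51046 - 0.02946 - 0.16858 = 0.31242 ≈ 0.3124 bits

These are NOT equal (difference: 0.0816 bits). KL divergence is asymmetric: D_KL(P||Q) ≠ D_KL(Q||P) in general.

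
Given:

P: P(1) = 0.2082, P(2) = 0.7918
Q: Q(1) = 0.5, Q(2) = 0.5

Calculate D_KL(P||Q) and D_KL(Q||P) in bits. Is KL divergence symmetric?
D_KL(P||Q) = 0.2620 bits, D_KL(Q||P) = 0.3004 bits. No, KL divergence is not symmetric.

D_KL(P||Q) = Σ P(x) log₂(P(x)/Q(x))

Computing term by term:
  P(1)·log₂(P(1)/Q(1)) = 0.2082·log₂(0.2082/0.5) = -0.26316
  P(2)·log₂(P(2)/Q(2)) = 0.7918·log₂(0.7918/0.5) = 0.52513

D_KL(P||Q) = -0.26316 + 0.52513 = 0.26197 ≈ 0.2620 bits

D_KL(Q||P) = Σ Q(x) log₂(Q(x)/P(x))

Computing term by term:
  Q(1)·log₂(Q(1)/P(1)) = 0.5·log₂(0.5/0.2082) = 0.63198
  Q(2)·log₂(Q(2)/P(2)) = 0.5·log₂(0.5/0.7918) = -0.33160

D_KL(Q||P) = 0.63198 - 0.33160 = 0.30038 ≈ 0.3004 bits

These are NOT equal (difference: 0.0384 bits). KL divergence is asymmetric: D_KL(P||Q) ≠ D_KL(Q||P) in general.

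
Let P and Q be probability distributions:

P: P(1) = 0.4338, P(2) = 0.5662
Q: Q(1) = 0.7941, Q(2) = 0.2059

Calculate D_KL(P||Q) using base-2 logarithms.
0.4479 bits

D_KL(P||Q) = Σ P(x) log₂(P(x)/Q(x))

Computing term by term:
  P(1)·log₂(P(1)/Q(1)) = 0.4338·log₂(0.4338/0.7941) = -0.37840
  P(2)·log₂(P(2)/Q(2)) = 0.5662·log₂(0.5662/0.2059) = 0.82629

D_KL(P||Q) = -0.37840 + 0.82629 = 0.44789 ≈ 0.4479 bits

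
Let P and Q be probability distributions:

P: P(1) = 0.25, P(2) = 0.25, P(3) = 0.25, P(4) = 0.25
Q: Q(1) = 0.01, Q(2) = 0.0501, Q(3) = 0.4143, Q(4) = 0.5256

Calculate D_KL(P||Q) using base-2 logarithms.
1.2905 bits

D_KL(P||Q) = Σ P(x) log₂(P(x)/Q(x))

Computing term by term:
  P(1)·log₂(P(1)/Q(1)) = 0.25·log₂(0.25/0.01) = 1.16096
  P(2)·log₂(P(2)/Q(2)) = 0.25·log₂(0.25/0.0501) = 0.57976
  P(3)·log₂(P(3)/Q(3)) = 0.25·log₂(0.25/0.4143) = -0.18219
  P(4)·log₂(P(4)/Q(4)) = 0.25·log₂(0.25/0.5256) = -0.26801

D_KL(P||Q) = 1.16096 + 0.57976 - 0.18219 - 0.26801 = 1.29052 ≈ 1.2905 bits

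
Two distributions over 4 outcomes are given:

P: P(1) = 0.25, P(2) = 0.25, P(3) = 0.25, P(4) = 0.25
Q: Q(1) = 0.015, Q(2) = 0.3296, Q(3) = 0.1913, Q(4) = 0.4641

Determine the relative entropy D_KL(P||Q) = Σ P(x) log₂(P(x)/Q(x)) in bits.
0.7884 bits

D_KL(P||Q) = Σ P(x) log₂(P(x)/Q(x))

Computing term by term:
  P(1)·log₂(P(1)/Q(1)) = 0.25·log₂(0.25/0.015) = 1.01472
  P(2)·log₂(P(2)/Q(2)) = 0.25·log₂(0.25/0.3296) = -0.09970
  P(3)·log₂(P(3)/Q(3)) = 0.25·log₂(0.25/0.1913) = 0.09652
  P(4)·log₂(P(4)/Q(4)) = 0.25·log₂(0.25/0.4641) = -0.22313

D_KL(P||Q) = 1.01472 - 0.09970 + 0.09652 - 0.22313 = 0.78841 ≈ 0.7884 bits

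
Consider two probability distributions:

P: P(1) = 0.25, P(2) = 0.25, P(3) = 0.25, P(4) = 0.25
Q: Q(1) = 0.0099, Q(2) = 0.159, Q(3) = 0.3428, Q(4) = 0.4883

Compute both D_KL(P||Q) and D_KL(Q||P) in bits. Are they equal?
D_KL(P||Q) = 0.9725 bits, D_KL(Q||P) = 0.4778 bits. No, they are not equal.

D_KL(P||Q) = Σ P(x) log₂(P(x)/Q(x))

Computing term by term:
  P(1)·log₂(P(1)/Q(1)) = 0.25·log₂(0.25/0.0099) = 1.16459
  P(2)·log₂(P(2)/Q(2)) = 0.25·log₂(0.25/0.159) = 0.16323
  P(3)·log₂(P(3)/Q(3)) = 0.25·log₂(0.25/0.3428) = -0.11386
  P(4)·log₂(P(4)/Q(4)) = 0.25·log₂(0.25/0.4883) = -0.24146

D_KL(P||Q) = 1.16459 + 0.16323 - 0.11386 - 0.24146 = 0.97250 ≈ 0.9725 bits

D_KL(Q||P) = Σ Q(x) log₂(Q(x)/P(x))

Computing term by term:
  Q(1)·log₂(Q(1)/P(1)) = 0.0099·log₂(0.0099/0.25) = -0.04612
  Q(2)·log₂(Q(2)/P(2)) = 0.159·log₂(0.159/0.25) = -0.10381
  Q(3)·log₂(Q(3)/P(3)) = 0.3428·log₂(0.3428/0.25) = 0.15612
  Q(4)·log₂(Q(4)/P(4)) = 0.4883·log₂(0.4883/0.25) = 0.47162

D_KL(Q||P) = -0.04612 - 0.10381 + 0.15612 + 0.47162 = 0.47781 ≈ 0.4778 bits

These are NOT equal (difference: 0.4947 bits). KL divergence is asymmetric: D_KL(P||Q) ≠ D_KL(Q||P) in general.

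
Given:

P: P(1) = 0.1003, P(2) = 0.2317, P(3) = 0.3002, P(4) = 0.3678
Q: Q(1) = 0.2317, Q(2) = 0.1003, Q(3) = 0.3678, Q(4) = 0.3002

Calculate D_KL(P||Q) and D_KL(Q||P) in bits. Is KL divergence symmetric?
D_KL(P||Q) = 0.1785 bits, D_KL(Q||P) = 0.1785 bits. The two values coincide for this particular pair, but no — KL divergence is not symmetric in general.

D_KL(P||Q) = Σ P(x) log₂(P(x)/Q(x))

Computing term by term:
  P(1)·log₂(P(1)/Q(1)) = 0.1003·log₂(0.1003/0.2317) = -0.12116
  P(2)·log₂(P(2)/Q(2)) = 0.2317·log₂(0.2317/0.1003) = 0.27988
  P(3)·log₂(P(3)/Q(3)) = 0.3002·log₂(0.3002/0.3678) = -0.08796
  P(4)·log₂(P(4)/Q(4)) = 0.3678·log₂(0.3678/0.3002) = 0.10776

D_KL(P||Q) = -0.12116 + 0.27988 - 0.08796 + 0.10776 = 0.17852 ≈ 0.1785 bits

D_KL(Q||P) = Σ Q(x) log₂(Q(x)/P(x))

Computing term by term:
  Q(1)·log₂(Q(1)/P(1)) = 0.2317·log₂(0.2317/0.1003) = 0.27988
  Q(2)·log₂(Q(2)/P(2)) = 0.1003·log₂(0.1003/0.2317) = -0.12116
  Q(3)·log₂(Q(3)/P(3)) = 0.3678·log₂(0.3678/0.3002) = 0.10776
  Q(4)·log₂(Q(4)/P(4)) = 0.3002·log₂(0.3002/0.3678) = -0.08796

D_KL(Q||P) = 0.27988 - 0.12116 + 0.10776 - 0.08796 = 0.17852 ≈ 0.1785 bits

These ARE equal here. Q is P with outcomes relabeled (Q(1) = P(2), Q(2) = P(1), Q(3) = P(4), Q(4) = P(3)) by a relabeling that is its own inverse, so the two sums contain exactly the same terms in a different order. This is a special case — KL divergence is not symmetric in general: D_KL(P||Q) ≠ D_KL(Q||P) for most P, Q.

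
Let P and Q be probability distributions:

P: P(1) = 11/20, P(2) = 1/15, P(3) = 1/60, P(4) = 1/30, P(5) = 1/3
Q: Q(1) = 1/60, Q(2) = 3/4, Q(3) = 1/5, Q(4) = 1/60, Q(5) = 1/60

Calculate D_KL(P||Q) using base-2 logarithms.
3.9559 bits

D_KL(P||Q) = Σ P(x) log₂(P(x)/Q(x))

Computing term by term:
  P(1)·log₂(P(1)/Q(1)) = (11/20)·log₂((11/20)/(1/60)) = 2.77442
  P(2)·log₂(P(2)/Q(2)) = (1/15)·log₂((1/15)/(3/4)) = -0.23279
  P(3)·log₂(P(3)/Q(3)) = (1/60)·log₂((1/60)/(1/5)) = -0.05975
  P(4)·log₂(P(4)/Q(4)) = (1/30)·log₂((1/30)/(1/60)) = 0.03333
  P(5)·log₂(P(5)/Q(5)) = (1/3)·log₂((1/3)/(1/60)) = 1.44064

D_KL(P||Q) = 2.77442 - 0.23279 - 0.05975 + 0.03333 + 1.44064 = 3.95585 ≈ 3.9559 bits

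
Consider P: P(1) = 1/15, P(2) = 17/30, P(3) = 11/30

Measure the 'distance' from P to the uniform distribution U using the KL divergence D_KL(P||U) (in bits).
0.3294 bits

U(i) = 1/3 for all i

D_KL(P||U) = Σ P(x) log₂(P(x) / (1/3))
           = Σ P(x) log₂(P(x)) + log₂(3)
           = log₂(3) - H(P)

H(P) = -Σ P(x) log₂(P(x)):
  -P(1)·log₂(P(1)) = -(1/15)·log₂(1/15) = 0.26046
  -P(2)·log₂(P(2)) = -(17/30)·log₂(17/30) = 0.46434
  -P(3)·log₂(P(3)) = -(11/30)·log₂(11/30) = 0.53073
H(P) = 0.26046 + 0.46434 + 0.53073 = 1.25553 bits

log₂(3) = 1.58496 bits

D_KL(P||U) = 1.58496 - 1.25553 = 0.32943 ≈ 0.3294 bits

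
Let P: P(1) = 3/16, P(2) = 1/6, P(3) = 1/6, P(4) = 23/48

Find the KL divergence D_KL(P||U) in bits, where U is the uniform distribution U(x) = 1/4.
0.1769 bits

U(i) = 1/4 for all i

D_KL(P||U) = Σ P(x) log₂(P(x) / (1/4))
           = Σ P(x) log₂(P(x)) + log₂(4)
           = log₂(4) - H(P)

H(P) = -Σ P(x) log₂(P(x)):
  -P(1)·log₂(P(1)) = -(3/16)·log₂(3/16) = 0.45282
  -P(2)·log₂(P(2)) = -(1/6)·log₂(1/6) = 0.43083
  -P(3)·log₂(P(3)) = -(1/6)·log₂(1/6) = 0.43083
  -P(4)·log₂(P(4)) = -(23/48)·log₂(23/48) = 0.50859
H(P) = 0.45282 + 0.43083 + 0.43083 + 0.50859 = 1.82307 bits

log₂(4) = 2.00000 bits

D_KL(P||U) = 2.00000 - 1.82307 = 0.17693 ≈ 0.1769 bits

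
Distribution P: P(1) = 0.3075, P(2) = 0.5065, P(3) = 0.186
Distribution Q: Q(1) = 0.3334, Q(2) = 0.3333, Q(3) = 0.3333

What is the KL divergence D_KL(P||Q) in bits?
0.1134 bits

D_KL(P||Q) = Σ P(x) log₂(P(x)/Q(x))

Computing term by term:
  P(1)·log₂(P(1)/Q(1)) = 0.3075·log₂(0.3075/0.3334) = -0.03588
  P(2)·log₂(P(2)/Q(2)) = 0.5065·log₂(0.5065/0.3333) = 0.30579
  P(3)·log₂(P(3)/Q(3)) = 0.186·log₂(0.186/0.3333) = -0.15652

D_KL(P||Q) = -0.03588 + 0.30579 - 0.15652 = 0.11339 ≈ 0.1134 bits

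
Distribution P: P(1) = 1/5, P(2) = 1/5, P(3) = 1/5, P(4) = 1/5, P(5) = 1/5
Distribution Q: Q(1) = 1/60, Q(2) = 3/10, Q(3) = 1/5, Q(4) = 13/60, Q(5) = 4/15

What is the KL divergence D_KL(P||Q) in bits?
0.4939 bits

D_KL(P||Q) = Σ P(x) log₂(P(x)/Q(x))

Computing term by term:
  P(1)·log₂(P(1)/Q(1)) = (1/5)·log₂((1/5)/(1/60)) = 0.71699
  P(2)·log₂(P(2)/Q(2)) = (1/5)·log₂((1/5)/(3/10)) = -0.11699
  P(3)·log₂(P(3)/Q(3)) = (1/5)·log₂((1/5)/(1/5)) = 0.00000
  P(4)·log₂(P(4)/Q(4)) = (1/5)·log₂((1/5)/(13/60)) = -0.02310
  P(5)·log₂(P(5)/Q(5)) = (1/5)·log₂((1/5)/(4/15)) = -0.08301

D_KL(P||Q) = 0.71699 - 0.11699 + 0.00000 - 0.02310 - 0.08301 = 0.49389 ≈ 0.4939 bits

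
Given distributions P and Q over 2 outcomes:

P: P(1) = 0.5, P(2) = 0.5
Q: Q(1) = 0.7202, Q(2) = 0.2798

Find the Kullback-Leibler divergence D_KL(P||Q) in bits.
0.1555 bits

D_KL(P||Q) = Σ P(x) log₂(P(x)/Q(x))

Computing term by term:
  P(1)·log₂(P(1)/Q(1)) = 0.5·log₂(0.5/0.7202) = -0.26323
  P(2)·log₂(P(2)/Q(2)) = 0.5·log₂(0.5/0.2798) = 0.41877

D_KL(P||Q) = -0.26323 + 0.41877 = 0.15554 ≈ 0.1555 bits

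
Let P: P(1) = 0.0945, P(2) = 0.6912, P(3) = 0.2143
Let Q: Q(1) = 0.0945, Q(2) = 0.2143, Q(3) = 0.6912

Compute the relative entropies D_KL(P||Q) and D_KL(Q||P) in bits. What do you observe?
D_KL(P||Q) = 0.8057 bits, D_KL(Q||P) = 0.8057 bits. The two directions give the same value here, because Q is a self-inverse relabeling of P; in general KL divergence is asymmetric.

D_KL(P||Q) = Σ P(x) log₂(P(x)/Q(x))

Computing term by term:
  P(1)·log₂(P(1)/Q(1)) = 0.0945·log₂(0.0945/0.0945) = 0.00000
  P(2)·log₂(P(2)/Q(2)) = 0.6912·log₂(0.6912/0.2143) = 1.16776
  P(3)·log₂(P(3)/Q(3)) = 0.2143·log₂(0.2143/0.6912) = -0.36205

D_KL(P||Q) = 0.00000 + 1.16776 - 0.36205 = 0.80571 ≈ 0.8057 bits

D_KL(Q||P) = Σ Q(x) log₂(Q(x)/P(x))

Computing term by term:
  Q(1)·log₂(Q(1)/P(1)) = 0.0945·log₂(0.0945/0.0945) = 0.00000
  Q(2)·log₂(Q(2)/P(2)) = 0.2143·log₂(0.2143/0.6912) = -0.36205
  Q(3)·log₂(Q(3)/P(3)) = 0.6912·log₂(0.6912/0.2143) = 1.16776

D_KL(Q||P) = 0.00000 - 0.36205 + 1.16776 = 0.80571 ≈ 0.8057 bits

These ARE equal here. Q is P with outcomes relabeled (Q(2) = P(3), Q(3) = P(2)) by a relabeling that is its own inverse, so the two sums contain exactly the same terms in a different order. This is a special case — KL divergence is not symmetric in general: D_KL(P||Q) ≠ D_KL(Q||P) for most P, Q.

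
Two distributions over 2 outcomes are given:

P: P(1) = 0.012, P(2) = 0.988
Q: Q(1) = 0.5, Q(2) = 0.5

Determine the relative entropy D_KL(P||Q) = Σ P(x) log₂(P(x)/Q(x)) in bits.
0.9062 bits

D_KL(P||Q) = Σ P(x) log₂(P(x)/Q(x))

Computing term by term:
  P(1)·log₂(P(1)/Q(1)) = 0.012·log₂(0.012/0.5) = -0.06457
  P(2)·log₂(P(2)/Q(2)) = 0.988·log₂(0.988/0.5) = 0.97079

D_KL(P||Q) = -0.06457 + 0.97079 = 0.90622 ≈ 0.9062 bits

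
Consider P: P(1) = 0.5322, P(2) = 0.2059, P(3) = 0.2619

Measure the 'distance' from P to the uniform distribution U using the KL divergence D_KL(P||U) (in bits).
0.1250 bits

U(i) = 1/3 for all i

D_KL(P||U) = Σ P(x) log₂(P(x) / (1/3))
           = Σ P(x) log₂(P(x)) + log₂(3)
           = log₂(3) - H(P)

H(P) = -Σ P(x) log₂(P(x)):
  -P(1)·log₂(P(1)) = -(0.5322)·log₂(0.5322) = 0.48428
  -P(2)·log₂(P(2)) = -(0.2059)·log₂(0.2059) = 0.46945
  -P(3)·log₂(P(3)) = -(0.2619)·log₂(0.2619) = 0.50623
H(P) = 0.48428 + 0.46945 + 0.50623 = 1.45996 bits

log₂(3) = 1.58496 bits

D_KL(P||U) = 1.58496 - 1.45996 = 0.12500 ≈ 0.1250 bits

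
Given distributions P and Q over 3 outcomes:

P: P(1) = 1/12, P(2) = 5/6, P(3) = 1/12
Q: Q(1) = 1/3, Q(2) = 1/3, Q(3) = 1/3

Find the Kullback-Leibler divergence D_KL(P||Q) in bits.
0.7683 bits

D_KL(P||Q) = Σ P(x) log₂(P(x)/Q(x))

Computing term by term:
  P(1)·log₂(P(1)/Q(1)) = (1/12)·log₂((1/12)/(1/3)) = -0.16667
  P(2)·log₂(P(2)/Q(2)) = (5/6)·log₂((5/6)/(1/3)) = 1.10161
  P(3)·log₂(P(3)/Q(3)) = (1/12)·log₂((1/12)/(1/3)) = -0.16667

D_KL(P||Q) = -0.16667 + 1.10161 - 0.16667 = 0.76827 ≈ 0.7683 bits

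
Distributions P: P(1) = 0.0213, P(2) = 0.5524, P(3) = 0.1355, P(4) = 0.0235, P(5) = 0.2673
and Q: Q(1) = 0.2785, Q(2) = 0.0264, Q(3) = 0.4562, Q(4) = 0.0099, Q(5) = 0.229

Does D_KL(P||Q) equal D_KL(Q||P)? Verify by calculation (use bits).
D_KL(P||Q) = 2.1961 bits, D_KL(Q||P) = 1.6526 bits. No — D_KL(P||Q) ≠ D_KL(Q||P) for this pair.

D_KL(P||Q) = Σ P(x) log₂(P(x)/Q(x))

Computing term by term:
  P(1)·log₂(P(1)/Q(1)) = 0.0213·log₂(0.0213/0.2785) = -0.07900
  P(2)·log₂(P(2)/Q(2)) = 0.5524·log₂(0.5524/0.0264) = 2.42344
  P(3)·log₂(P(3)/Q(3)) = 0.1355·log₂(0.1355/0.4562) = -0.23731
  P(4)·log₂(P(4)/Q(4)) = 0.0235·log₂(0.0235/0.0099) = 0.02931
  P(5)·log₂(P(5)/Q(5)) = 0.2673·log₂(0.2673/0.229) = 0.05964

D_KL(P||Q) = -0.07900 + 2.42344 - 0.23731 + 0.02931 + 0.05964 = 2.19608 ≈ 2.1961 bits

D_KL(Q||P) = Σ Q(x) log₂(Q(x)/P(x))

Computing term by term:
  Q(1)·log₂(Q(1)/P(1)) = 0.2785·log₂(0.2785/0.0213) = 1.03289
  Q(2)·log₂(Q(2)/P(2)) = 0.0264·log₂(0.0264/0.5524) = -0.11582
  Q(3)·log₂(Q(3)/P(3)) = 0.4562·log₂(0.4562/0.1355) = 0.79898
  Q(4)·log₂(Q(4)/P(4)) = 0.0099·log₂(0.0099/0.0235) = -0.01235
  Q(5)·log₂(Q(5)/P(5)) = 0.229·log₂(0.229/0.2673) = -0.05109

D_KL(Q||P) = 1.03289 - 0.11582 + 0.79898 - 0.01235 - 0.05109 = 1.65261 ≈ 1.6526 bits

These are NOT equal (difference: 0.5435 bits). KL divergence is asymmetric: D_KL(P||Q) ≠ D_KL(Q||P) in general.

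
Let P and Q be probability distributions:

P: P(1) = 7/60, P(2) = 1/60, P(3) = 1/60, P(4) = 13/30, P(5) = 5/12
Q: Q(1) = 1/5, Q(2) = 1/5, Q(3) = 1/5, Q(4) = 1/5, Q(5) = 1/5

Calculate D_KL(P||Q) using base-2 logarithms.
0.7144 bits

D_KL(P||Q) = Σ P(x) log₂(P(x)/Q(x))

Computing term by term:
  P(1)·log₂(P(1)/Q(1)) = (7/60)·log₂((7/60)/(1/5)) = -0.09072
  P(2)·log₂(P(2)/Q(2)) = (1/60)·log₂((1/60)/(1/5)) = -0.05975
  P(3)·log₂(P(3)/Q(3)) = (1/60)·log₂((1/60)/(1/5)) = -0.05975
  P(4)·log₂(P(4)/Q(4)) = (13/30)·log₂((13/30)/(1/5)) = 0.48337
  P(5)·log₂(P(5)/Q(5)) = (5/12)·log₂((5/12)/(1/5)) = 0.44121

D_KL(P||Q) = -0.09072 - 0.05975 - 0.05975 + 0.48337 + 0.44121 = 0.71436 ≈ 0.7144 bits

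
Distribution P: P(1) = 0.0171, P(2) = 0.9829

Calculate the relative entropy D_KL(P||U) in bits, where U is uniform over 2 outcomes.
0.8752 bits

U(i) = 1/2 for all i

D_KL(P||U) = Σ P(x) log₂(P(x) / (1/2))
           = Σ P(x) log₂(P(x)) + log₂(2)
           = log₂(2) - H(P)

H(P) = -Σ P(x) log₂(P(x)):
  -P(1)·log₂(P(1)) = -(0.0171)·log₂(0.0171) = 0.10037
  -P(2)·log₂(P(2)) = -(0.9829)·log₂(0.9829) = 0.02446
H(P) = 0.10037 + 0.02446 = 0.12483 bits

log₂(2) = 1.00000 bits

D_KL(P||U) = 1.00000 - 0.12483 = 0.87517 ≈ 0.8752 bits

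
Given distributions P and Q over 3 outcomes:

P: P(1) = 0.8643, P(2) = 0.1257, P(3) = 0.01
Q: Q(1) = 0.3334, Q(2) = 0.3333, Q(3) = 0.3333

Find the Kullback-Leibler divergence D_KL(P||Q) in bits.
0.9604 bits

D_KL(P||Q) = Σ P(x) log₂(P(x)/Q(x))

Computing term by term:
  P(1)·log₂(P(1)/Q(1)) = 0.8643·log₂(0.8643/0.3334) = 1.18779
  P(2)·log₂(P(2)/Q(2)) = 0.1257·log₂(0.1257/0.3333) = -0.17684
  P(3)·log₂(P(3)/Q(3)) = 0.01·log₂(0.01/0.3333) = -0.05059

D_KL(P||Q) = 1.18779 - 0.17684 - 0.05059 = 0.96036 ≈ 0.9604 bits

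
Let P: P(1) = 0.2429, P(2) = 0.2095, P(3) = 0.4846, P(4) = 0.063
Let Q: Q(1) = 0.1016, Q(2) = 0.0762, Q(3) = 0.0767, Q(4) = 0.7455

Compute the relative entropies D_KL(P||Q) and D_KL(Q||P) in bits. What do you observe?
D_KL(P||Q) = 1.6753 bits, D_KL(Q||P) = 2.2146 bits. The two directions give different values (D_KL(Q||P) exceeds D_KL(P||Q) by 0.5393 bits): KL divergence is asymmetric.

D_KL(P||Q) = Σ P(x) log₂(P(x)/Q(x))

Computing term by term:
  P(1)·log₂(P(1)/Q(1)) = 0.2429·log₂(0.2429/0.1016) = 0.30544
  P(2)·log₂(P(2)/Q(2)) = 0.2095·log₂(0.2095/0.0762) = 0.30568
  P(3)·log₂(P(3)/Q(3)) = 0.4846·log₂(0.4846/0.0767) = 1.28879
  P(4)·log₂(P(4)/Q(4)) = 0.063·log₂(0.063/0.7455) = -0.22458

D_KL(P||Q) = 0.30544 + 0.30568 + 1.28879 - 0.22458 = 1.67533 ≈ 1.6753 bits

D_KL(Q||P) = Σ Q(x) log₂(Q(x)/P(x))

Computing term by term:
  Q(1)·log₂(Q(1)/P(1)) = 0.1016·log₂(0.1016/0.2429) = -0.12776
  Q(2)·log₂(Q(2)/P(2)) = 0.0762·log₂(0.0762/0.2095) = -0.11118
  Q(3)·log₂(Q(3)/P(3)) = 0.0767·log₂(0.0767/0.4846) = -0.20398
  Q(4)·log₂(Q(4)/P(4)) = 0.7455·log₂(0.7455/0.063) = 2.65755

D_KL(Q||P) = -0.12776 - 0.11118 - 0.20398 + 2.65755 = 2.21463 ≈ 2.2146 bits

These are NOT equal (difference: 0.5393 bits). KL divergence is asymmetric: D_KL(P||Q) ≠ D_KL(Q||P) in general.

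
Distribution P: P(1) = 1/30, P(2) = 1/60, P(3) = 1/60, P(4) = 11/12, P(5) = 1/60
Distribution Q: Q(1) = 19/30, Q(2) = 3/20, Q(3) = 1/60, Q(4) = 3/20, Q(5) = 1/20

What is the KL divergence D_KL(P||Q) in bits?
2.1730 bits

D_KL(P||Q) = Σ P(x) log₂(P(x)/Q(x))

Computing term by term:
  P(1)·log₂(P(1)/Q(1)) = (1/30)·log₂((1/30)/(19/30)) = -0.14160
  P(2)·log₂(P(2)/Q(2)) = (1/60)·log₂((1/60)/(3/20)) = -0.05283
  P(3)·log₂(P(3)/Q(3)) = (1/60)·log₂((1/60)/(1/60)) = 0.00000
  P(4)·log₂(P(4)/Q(4)) = (11/12)·log₂((11/12)/(3/20)) = 2.39382
  P(5)·log₂(P(5)/Q(5)) = (1/60)·log₂((1/60)/(1/20)) = -0.02642

D_KL(P||Q) = -0.14160 - 0.05283 + 0.00000 + 2.39382 - 0.02642 = 2.17297 ≈ 2.1730 bits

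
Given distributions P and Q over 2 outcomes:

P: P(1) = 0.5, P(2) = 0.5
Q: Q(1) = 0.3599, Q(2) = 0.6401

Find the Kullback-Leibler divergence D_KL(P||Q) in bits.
0.0590 bits

D_KL(P||Q) = Σ P(x) log₂(P(x)/Q(x))

Computing term by term:
  P(1)·log₂(P(1)/Q(1)) = 0.5·log₂(0.5/0.3599) = 0.23717
  P(2)·log₂(P(2)/Q(2)) = 0.5·log₂(0.5/0.6401) = -0.17818

D_KL(P||Q) = 0.23717 - 0.17818 = 0.05899 ≈ 0.0590 bits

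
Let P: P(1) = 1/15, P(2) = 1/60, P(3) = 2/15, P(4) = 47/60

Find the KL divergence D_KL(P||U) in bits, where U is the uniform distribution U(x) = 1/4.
0.9775 bits

U(i) = 1/4 for all i

D_KL(P||U) = Σ P(x) log₂(P(x) / (1/4))
           = Σ P(x) log₂(P(x)) + log₂(4)
           = log₂(4) - H(P)

H(P) = -Σ P(x) log₂(P(x)):
  -P(1)·log₂(P(1)) = -(1/15)·log₂(1/15) = 0.26046
  -P(2)·log₂(P(2)) = -(1/60)·log₂(1/60) = 0.09845
  -P(3)·log₂(P(3)) = -(2/15)·log₂(2/15) = 0.38759
  -P(4)·log₂(P(4)) = -(47/60)·log₂(47/60) = 0.27597
H(P) = 0.26046 + 0.09845 + 0.38759 + 0.27597 = 1.02247 bits

log₂(4) = 2.00000 bits

D_KL(P||U) = 2.00000 - 1.02247 = 0.97753 ≈ 0.9775 bits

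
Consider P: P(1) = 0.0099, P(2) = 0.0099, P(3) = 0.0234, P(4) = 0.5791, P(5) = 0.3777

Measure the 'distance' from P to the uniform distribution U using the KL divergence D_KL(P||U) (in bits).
1.0764 bits

U(i) = 1/5 for all i

D_KL(P||U) = Σ P(x) log₂(P(x) / (1/5))
           = Σ P(x) log₂(P(x)) + log₂(5)
           = log₂(5) - H(P)

H(P) = -Σ P(x) log₂(P(x)):
  -P(1)·log₂(P(1)) = -(0.0099)·log₂(0.0099) = 0.06592
  -P(2)·log₂(P(2)) = -(0.0099)·log₂(0.0099) = 0.06592
  -P(3)·log₂(P(3)) = -(0.0234)·log₂(0.0234) = 0.12677
  -P(4)·log₂(P(4)) = -(0.5791)·log₂(0.5791) = 0.45640
  -P(5)·log₂(P(5)) = -(0.3777)·log₂(0.3777) = 0.53055
H(P) = 0.06592 + 0.06592 + 0.12677 + 0.45640 + 0.53055 = 1.24556 bits

log₂(5) = 2.32193 bits

D_KL(P||U) = 2.32193 - 1.24556 = 1.07637 ≈ 1.0764 bits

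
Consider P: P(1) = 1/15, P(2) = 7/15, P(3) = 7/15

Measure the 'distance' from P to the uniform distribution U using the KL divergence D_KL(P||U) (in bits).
0.2983 bits

U(i) = 1/3 for all i

D_KL(P||U) = Σ P(x) log₂(P(x) / (1/3))
           = Σ P(x) log₂(P(x)) + log₂(3)
           = log₂(3) - H(P)

H(P) = -Σ P(x) log₂(P(x)):
  -P(1)·log₂(P(1)) = -(1/15)·log₂(1/15) = 0.26046
  -P(2)·log₂(P(2)) = -(7/15)·log₂(7/15) = 0.51312
  -P(3)·log₂(P(3)) = -(7/15)·log₂(7/15) = 0.51312
H(P) = 0.26046 + 0.51312 + 0.51312 = 1.28670 bits

log₂(3) = 1.58496 bits

D_KL(P||U) = 1.58496 - 1.28670 = 0.29826 ≈ 0.2983 bits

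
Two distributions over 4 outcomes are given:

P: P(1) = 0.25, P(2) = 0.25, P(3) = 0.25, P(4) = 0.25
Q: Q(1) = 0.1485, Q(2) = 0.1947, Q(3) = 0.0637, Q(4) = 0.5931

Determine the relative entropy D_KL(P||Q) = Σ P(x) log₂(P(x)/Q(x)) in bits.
0.4596 bits

D_KL(P||Q) = Σ P(x) log₂(P(x)/Q(x))

Computing term by term:
  P(1)·log₂(P(1)/Q(1)) = 0.25·log₂(0.25/0.1485) = 0.18787
  P(2)·log₂(P(2)/Q(2)) = 0.25·log₂(0.25/0.1947) = 0.09017
  P(3)·log₂(P(3)/Q(3)) = 0.25·log₂(0.25/0.0637) = 0.49314
  P(4)·log₂(P(4)/Q(4)) = 0.25·log₂(0.25/0.5931) = -0.31159

D_KL(P||Q) = 0.18787 + 0.09017 + 0.49314 - 0.31159 = 0.45959 ≈ 0.4596 bits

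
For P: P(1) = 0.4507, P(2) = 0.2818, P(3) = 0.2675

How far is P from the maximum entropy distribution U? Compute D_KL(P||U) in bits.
0.0430 bits

U(i) = 1/3 for all i

D_KL(P||U) = Σ P(x) log₂(P(x) / (1/3))
           = Σ P(x) log₂(P(x)) + log₂(3)
           = log₂(3) - H(P)

H(P) = -Σ P(x) log₂(P(x)):
  -P(1)·log₂(P(1)) = -(0.4507)·log₂(0.4507) = 0.51820
  -P(2)·log₂(P(2)) = -(0.2818)·log₂(0.2818) = 0.51492
  -P(3)·log₂(P(3)) = -(0.2675)·log₂(0.2675) = 0.50889
H(P) = 0.51820 + 0.51492 + 0.50889 = 1.54201 bits

log₂(3) = 1.58496 bits

D_KL(P||U) = 1.58496 - 1.54201 = 0.04295 ≈ 0.0430 bits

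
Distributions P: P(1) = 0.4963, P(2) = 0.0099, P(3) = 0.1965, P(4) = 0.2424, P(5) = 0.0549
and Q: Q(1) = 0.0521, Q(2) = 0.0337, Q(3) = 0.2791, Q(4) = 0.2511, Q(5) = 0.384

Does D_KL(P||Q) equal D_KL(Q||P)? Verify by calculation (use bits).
D_KL(P||Q) = 1.3305 bits, D_KL(Q||P) = 1.1218 bits. No — D_KL(P||Q) ≠ D_KL(Q||P) for this pair.

D_KL(P||Q) = Σ P(x) log₂(P(x)/Q(x))

Computing term by term:
  P(1)·log₂(P(1)/Q(1)) = 0.4963·log₂(0.4963/0.0521) = 1.61390
  P(2)·log₂(P(2)/Q(2)) = 0.0099·log₂(0.0099/0.0337) = -0.01750
  P(3)·log₂(P(3)/Q(3)) = 0.1965·log₂(0.1965/0.2791) = -0.09948
  P(4)·log₂(P(4)/Q(4)) = 0.2424·log₂(0.2424/0.2511) = -0.01233
  P(5)·log₂(P(5)/Q(5)) = 0.0549·log₂(0.0549/0.384) = -0.15406

D_KL(P||Q) = 1.61390 - 0.01750 - 0.09948 - 0.01233 - 0.15406 = 1.33053 ≈ 1.3305 bits

D_KL(Q||P) = Σ Q(x) log₂(Q(x)/P(x))

Computing term by term:
  Q(1)·log₂(Q(1)/P(1)) = 0.0521·log₂(0.0521/0.4963) = -0.16942
  Q(2)·log₂(Q(2)/P(2)) = 0.0337·log₂(0.0337/0.0099) = 0.05956
  Q(3)·log₂(Q(3)/P(3)) = 0.2791·log₂(0.2791/0.1965) = 0.14130
  Q(4)·log₂(Q(4)/P(4)) = 0.2511·log₂(0.2511/0.2424) = 0.01277
  Q(5)·log₂(Q(5)/P(5)) = 0.384·log₂(0.384/0.0549) = 1.07759

D_KL(Q||P) = -0.16942 + 0.05956 + 0.14130 + 0.01277 + 1.07759 = 1.12180 ≈ 1.1218 bits

These are NOT equal (difference: 0.2087 bits). KL divergence is asymmetric: D_KL(P||Q) ≠ D_KL(Q||P) in general.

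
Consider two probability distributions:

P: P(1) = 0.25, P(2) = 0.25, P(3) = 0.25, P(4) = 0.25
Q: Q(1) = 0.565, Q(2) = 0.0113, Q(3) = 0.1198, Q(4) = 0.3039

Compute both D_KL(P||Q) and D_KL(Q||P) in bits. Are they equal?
D_KL(P||Q) = 1.0177 bits, D_KL(Q||P) = 0.5726 bits. No, they are not equal.

D_KL(P||Q) = Σ P(x) log₂(P(x)/Q(x))

Computing term by term:
  P(1)·log₂(P(1)/Q(1)) = 0.25·log₂(0.25/0.565) = -0.29408
  P(2)·log₂(P(2)/Q(2)) = 0.25·log₂(0.25/0.0113) = 1.11688
  P(3)·log₂(P(3)/Q(3)) = 0.25·log₂(0.25/0.1198) = 0.26533
  P(4)·log₂(P(4)/Q(4)) = 0.25·log₂(0.25/0.3039) = -0.07042

D_KL(P||Q) = -0.29408 + 1.11688 + 0.26533 - 0.07042 = 1.01771 ≈ 1.0177 bits

D_KL(Q||P) = Σ Q(x) log₂(Q(x)/P(x))

Computing term by term:
  Q(1)·log₂(Q(1)/P(1)) = 0.565·log₂(0.565/0.25) = 0.66462
  Q(2)·log₂(Q(2)/P(2)) = 0.0113·log₂(0.0113/0.25) = -0.05048
  Q(3)·log₂(Q(3)/P(3)) = 0.1198·log₂(0.1198/0.25) = -0.12714
  Q(4)·log₂(Q(4)/P(4)) = 0.3039·log₂(0.3039/0.25) = 0.08560

D_KL(Q||P) = 0.66462 - 0.05048 - 0.12714 + 0.08560 = 0.57260 ≈ 0.5726 bits

These are NOT equal (difference: 0.4451 bits). KL divergence is asymmetric: D_KL(P||Q) ≠ D_KL(Q||P) in general.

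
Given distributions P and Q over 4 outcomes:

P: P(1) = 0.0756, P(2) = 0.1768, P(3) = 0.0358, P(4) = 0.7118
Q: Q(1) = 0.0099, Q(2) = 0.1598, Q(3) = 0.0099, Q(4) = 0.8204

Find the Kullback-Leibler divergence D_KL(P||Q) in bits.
0.1681 bits

D_KL(P||Q) = Σ P(x) log₂(P(x)/Q(x))

Computing term by term:
  P(1)·log₂(P(1)/Q(1)) = 0.0756·log₂(0.0756/0.0099) = 0.22173
  P(2)·log₂(P(2)/Q(2)) = 0.1768·log₂(0.1768/0.1598) = 0.02579
  P(3)·log₂(P(3)/Q(3)) = 0.0358·log₂(0.0358/0.0099) = 0.06639
  P(4)·log₂(P(4)/Q(4)) = 0.7118·log₂(0.7118/0.8204) = -0.14582

D_KL(P||Q) = 0.22173 + 0.02579 + 0.06639 - 0.14582 = 0.16809 ≈ 0.1681 bits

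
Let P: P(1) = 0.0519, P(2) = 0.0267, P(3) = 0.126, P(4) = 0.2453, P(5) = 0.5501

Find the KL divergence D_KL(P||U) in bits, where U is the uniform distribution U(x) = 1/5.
0.6127 bits

U(i) = 1/5 for all i

D_KL(P||U) = Σ P(x) log₂(P(x) / (1/5))
           = Σ P(x) log₂(P(x)) + log₂(5)
           = log₂(5) - H(P)

H(P) = -Σ P(x) log₂(P(x)):
  -P(1)·log₂(P(1)) = -(0.0519)·log₂(0.0519) = 0.22152
  -P(2)·log₂(P(2)) = -(0.0267)·log₂(0.0267) = 0.13956
  -P(3)·log₂(P(3)) = -(0.126)·log₂(0.126) = 0.37655
  -P(4)·log₂(P(4)) = -(0.2453)·log₂(0.2453) = 0.49732
  -P(5)·log₂(P(5)) = -(0.5501)·log₂(0.5501) = 0.47432
H(P) = 0.22152 + 0.13956 + 0.37655 + 0.49732 + 0.47432 = 1.70927 bits

log₂(5) = 2.32193 bits

D_KL(P||U) = 2.32193 - 1.70927 = 0.61266 ≈ 0.6127 bits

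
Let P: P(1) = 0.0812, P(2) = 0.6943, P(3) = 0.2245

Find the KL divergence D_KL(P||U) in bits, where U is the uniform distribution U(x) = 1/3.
0.4415 bits

U(i) = 1/3 for all i

D_KL(P||U) = Σ P(x) log₂(P(x) / (1/3))
           = Σ P(x) log₂(P(x)) + log₂(3)
           = log₂(3) - H(P)

H(P) = -Σ P(x) log₂(P(x)):
  -P(1)·log₂(P(1)) = -(0.0812)·log₂(0.0812) = 0.29414
  -P(2)·log₂(P(2)) = -(0.6943)·log₂(0.6943) = 0.36546
  -P(3)·log₂(P(3)) = -(0.2245)·log₂(0.2245) = 0.48385
H(P) = 0.29414 + 0.36546 + 0.48385 = 1.14345 bits

log₂(3) = 1.58496 bits

D_KL(P||U) = 1.58496 - 1.14345 = 0.44151 ≈ 0.4415 bits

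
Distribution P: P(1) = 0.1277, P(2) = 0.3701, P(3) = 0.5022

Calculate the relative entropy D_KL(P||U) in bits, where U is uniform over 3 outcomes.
0.1761 bits

U(i) = 1/3 for all i

D_KL(P||U) = Σ P(x) log₂(P(x) / (1/3))
           = Σ P(x) log₂(P(x)) + log₂(3)
           = log₂(3) - H(P)

H(P) = -Σ P(x) log₂(P(x)):
  -P(1)·log₂(P(1)) = -(0.1277)·log₂(0.1277) = 0.37916
  -P(2)·log₂(P(2)) = -(0.3701)·log₂(0.3701) = 0.53073
  -P(3)·log₂(P(3)) = -(0.5022)·log₂(0.5022) = 0.49902
H(P) = 0.37916 + 0.53073 + 0.49902 = 1.40891 bits

log₂(3) = 1.58496 bits

D_KL(P||U) = 1.58496 - 1.40891 = 0.17605 ≈ 0.1761 bits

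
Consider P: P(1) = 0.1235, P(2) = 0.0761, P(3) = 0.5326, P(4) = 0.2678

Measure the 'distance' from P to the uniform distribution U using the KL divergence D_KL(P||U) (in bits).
0.3515 bits

U(i) = 1/4 for all i

D_KL(P||U) = Σ P(x) log₂(P(x) / (1/4))
           = Σ P(x) log₂(P(x)) + log₂(4)
           = log₂(4) - H(P)

H(P) = -Σ P(x) log₂(P(x)):
  -P(1)·log₂(P(1)) = -(0.1235)·log₂(0.1235) = 0.37265
  -P(2)·log₂(P(2)) = -(0.0761)·log₂(0.0761) = 0.28278
  -P(3)·log₂(P(3)) = -(0.5326)·log₂(0.5326) = 0.48407
  -P(4)·log₂(P(4)) = -(0.2678)·log₂(0.2678) = 0.50903
H(P) = 0.37265 + 0.28278 + 0.48407 + 0.50903 = 1.64853 bits

log₂(4) = 2.00000 bits

D_KL(P||U) = 2.00000 - 1.64853 = 0.35147 ≈ 0.3515 bits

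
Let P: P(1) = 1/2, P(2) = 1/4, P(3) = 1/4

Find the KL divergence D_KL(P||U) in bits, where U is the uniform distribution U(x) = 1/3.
0.0850 bits

U(i) = 1/3 for all i

D_KL(P||U) = Σ P(x) log₂(P(x) / (1/3))
           = Σ P(x) log₂(P(x)) + log₂(3)
           = log₂(3) - H(P)

H(P) = -Σ P(x) log₂(P(x)):
  -P(1)·log₂(P(1)) = -(1/2)·log₂(1/2) = 0.50000
  -P(2)·log₂(P(2)) = -(1/4)·log₂(1/4) = 0.50000
  -P(3)·log₂(P(3)) = -(1/4)·log₂(1/4) = 0.50000
H(P) = 0.50000 + 0.50000 + 0.50000 = 1.50000 bits

log₂(3) = 1.58496 bits

D_KL(P||U) = 1.58496 - 1.50000 = 0.08496 ≈ 0.0850 bits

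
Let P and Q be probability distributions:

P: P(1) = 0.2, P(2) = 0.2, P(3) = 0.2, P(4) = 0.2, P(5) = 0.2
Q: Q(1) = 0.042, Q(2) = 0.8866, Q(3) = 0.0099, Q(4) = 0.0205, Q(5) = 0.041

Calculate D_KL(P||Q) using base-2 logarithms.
2.0025 bits

D_KL(P||Q) = Σ P(x) log₂(P(x)/Q(x))

Computing term by term:
  P(1)·log₂(P(1)/Q(1)) = 0.2·log₂(0.2/0.042) = 0.45031
  P(2)·log₂(P(2)/Q(2)) = 0.2·log₂(0.2/0.8866) = -0.42966
  P(3)·log₂(P(3)/Q(3)) = 0.2·log₂(0.2/0.0099) = 0.86729
  P(4)·log₂(P(4)/Q(4)) = 0.2·log₂(0.2/0.0205) = 0.65726
  P(5)·log₂(P(5)/Q(5)) = 0.2·log₂(0.2/0.041) = 0.45726

D_KL(P||Q) = 0.45031 - 0.42966 + 0.86729 + 0.65726 + 0.45726 = 2.00246 ≈ 2.0025 bits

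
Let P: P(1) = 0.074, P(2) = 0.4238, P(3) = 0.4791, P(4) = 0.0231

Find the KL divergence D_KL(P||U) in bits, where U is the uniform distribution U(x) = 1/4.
0.5630 bits

U(i) = 1/4 for all i

D_KL(P||U) = Σ P(x) log₂(P(x) / (1/4))
           = Σ P(x) log₂(P(x)) + log₂(4)
           = log₂(4) - H(P)

H(P) = -Σ P(x) log₂(P(x)):
  -P(1)·log₂(P(1)) = -(0.074)·log₂(0.074) = 0.27797
  -P(2)·log₂(P(2)) = -(0.4238)·log₂(0.4238) = 0.52490
  -P(3)·log₂(P(3)) = -(0.4791)·log₂(0.4791) = 0.50861
  -P(4)·log₂(P(4)) = -(0.0231)·log₂(0.0231) = 0.12557
H(P) = 0.27797 + 0.52490 + 0.50861 + 0.12557 = 1.43705 bits

log₂(4) = 2.00000 bits

D_KL(P||U) = 2.00000 - 1.43705 = 0.56295 ≈ 0.5630 bits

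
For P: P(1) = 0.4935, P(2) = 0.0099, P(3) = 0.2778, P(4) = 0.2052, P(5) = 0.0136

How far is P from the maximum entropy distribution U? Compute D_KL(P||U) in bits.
0.6867 bits

U(i) = 1/5 for all i

D_KL(P||U) = Σ P(x) log₂(P(x) / (1/5))
           = Σ P(x) log₂(P(x)) + log₂(5)
           = log₂(5) - H(P)

H(P) = -Σ P(x) log₂(P(x)):
  -P(1)·log₂(P(1)) = -(0.4935)·log₂(0.4935) = 0.50282
  -P(2)·log₂(P(2)) = -(0.0099)·log₂(0.0099) = 0.06592
  -P(3)·log₂(P(3)) = -(0.2778)·log₂(0.2778) = 0.51334
  -P(4)·log₂(P(4)) = -(0.2052)·log₂(0.2052) = 0.46886
  -P(5)·log₂(P(5)) = -(0.0136)·log₂(0.0136) = 0.08432
H(P) = 0.50282 + 0.06592 + 0.51334 + 0.46886 + 0.08432 = 1.63526 bits

log₂(5) = 2.32193 bits

D_KL(P||U) = 2.32193 - 1.63526 = 0.68667 ≈ 0.6867 bits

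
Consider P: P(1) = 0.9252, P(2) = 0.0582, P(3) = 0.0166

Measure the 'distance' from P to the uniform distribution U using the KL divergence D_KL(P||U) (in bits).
1.1443 bits

U(i) = 1/3 for all i

D_KL(P||U) = Σ P(x) log₂(P(x) / (1/3))
           = Σ P(x) log₂(P(x)) + log₂(3)
           = log₂(3) - H(P)

H(P) = -Σ P(x) log₂(P(x)):
  -P(1)·log₂(P(1)) = -(0.9252)·log₂(0.9252) = 0.10377
  -P(2)·log₂(P(2)) = -(0.0582)·log₂(0.0582) = 0.23879
  -P(3)·log₂(P(3)) = -(0.0166)·log₂(0.0166) = 0.09815
H(P) = 0.10377 + 0.23879 + 0.09815 = 0.44071 bits

log₂(3) = 1.58496 bits

D_KL(P||U) = 1.58496 - 0.44071 = 1.14425 ≈ 1.1443 bits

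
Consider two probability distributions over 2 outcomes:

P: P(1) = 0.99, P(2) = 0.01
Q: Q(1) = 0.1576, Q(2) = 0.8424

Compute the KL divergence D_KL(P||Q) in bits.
2.5607 bits

D_KL(P||Q) = Σ P(x) log₂(P(x)/Q(x))

Computing term by term:
  P(1)·log₂(P(1)/Q(1)) = 0.99·log₂(0.99/0.1576) = 2.62465
  P(2)·log₂(P(2)/Q(2)) = 0.01·log₂(0.01/0.8424) = -0.06396

D_KL(P||Q) = 2.62465 - 0.06396 = 2.56069 ≈ 2.5607 bits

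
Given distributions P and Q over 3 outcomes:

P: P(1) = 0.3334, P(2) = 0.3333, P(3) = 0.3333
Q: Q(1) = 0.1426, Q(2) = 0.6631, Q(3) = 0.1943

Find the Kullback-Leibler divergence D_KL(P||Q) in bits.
0.3372 bits

D_KL(P||Q) = Σ P(x) log₂(P(x)/Q(x))

Computing term by term:
  P(1)·log₂(P(1)/Q(1)) = 0.3334·log₂(0.3334/0.1426) = 0.40851
  P(2)·log₂(P(2)/Q(2)) = 0.3333·log₂(0.3333/0.6631) = -0.33077
  P(3)·log₂(P(3)/Q(3)) = 0.3333·log₂(0.3333/0.1943) = 0.25949

D_KL(P||Q) = 0.40851 - 0.33077 + 0.25949 = 0.33723 ≈ 0.3372 bits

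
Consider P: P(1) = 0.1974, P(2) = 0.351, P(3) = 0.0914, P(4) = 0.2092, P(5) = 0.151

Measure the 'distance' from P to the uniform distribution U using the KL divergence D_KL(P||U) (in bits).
0.1302 bits

U(i) = 1/5 for all i

D_KL(P||U) = Σ P(x) log₂(P(x) / (1/5))
           = Σ P(x) log₂(P(x)) + log₂(5)
           = log₂(5) - H(P)

H(P) = -Σ P(x) log₂(P(x)):
  -P(1)·log₂(P(1)) = -(0.1974)·log₂(0.1974) = 0.46208
  -P(2)·log₂(P(2)) = -(0.351)·log₂(0.351) = 0.53017
  -P(3)·log₂(P(3)) = -(0.0914)·log₂(0.0914) = 0.31548
  -P(4)·log₂(P(4)) = -(0.2092)·log₂(0.2092) = 0.47217
  -P(5)·log₂(P(5)) = -(0.151)·log₂(0.151) = 0.41183
H(P) = 0.46208 + 0.53017 + 0.31548 + 0.47217 + 0.41183 = 2.19173 bits

log₂(5) = 2.32193 bits

D_KL(P||U) = 2.32193 - 2.19173 = 0.13020 ≈ 0.1302 bits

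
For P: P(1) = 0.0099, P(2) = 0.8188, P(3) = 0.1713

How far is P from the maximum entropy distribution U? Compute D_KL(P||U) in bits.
0.8469 bits

U(i) = 1/3 for all i

D_KL(P||U) = Σ P(x) log₂(P(x) / (1/3))
           = Σ P(x) log₂(P(x)) + log₂(3)
           = log₂(3) - H(P)

H(P) = -Σ P(x) log₂(P(x)):
  -P(1)·log₂(P(1)) = -(0.0099)·log₂(0.0099) = 0.06592
  -P(2)·log₂(P(2)) = -(0.8188)·log₂(0.8188) = 0.23616
  -P(3)·log₂(P(3)) = -(0.1713)·log₂(0.1713) = 0.43603
H(P) = 0.06592 + 0.23616 + 0.43603 = 0.73811 bits

log₂(3) = 1.58496 bits

D_KL(P||U) = 1.58496 - 0.73811 = 0.84685 ≈ 0.8469 bits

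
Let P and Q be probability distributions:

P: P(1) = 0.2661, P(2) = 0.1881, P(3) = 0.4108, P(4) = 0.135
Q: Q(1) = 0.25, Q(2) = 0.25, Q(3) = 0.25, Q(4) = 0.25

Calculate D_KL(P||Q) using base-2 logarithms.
0.1211 bits

D_KL(P||Q) = Σ P(x) log₂(P(x)/Q(x))

Computing term by term:
  P(1)·log₂(P(1)/Q(1)) = 0.2661·log₂(0.2661/0.25) = 0.02396
  P(2)·log₂(P(2)/Q(2)) = 0.1881·log₂(0.1881/0.25) = -0.07720
  P(3)·log₂(P(3)/Q(3)) = 0.4108·log₂(0.4108/0.25) = 0.29434
  P(4)·log₂(P(4)/Q(4)) = 0.135·log₂(0.135/0.25) = -0.12001

D_KL(P||Q) = 0.02396 - 0.07720 + 0.29434 - 0.12001 = 0.12109 ≈ 0.1211 bits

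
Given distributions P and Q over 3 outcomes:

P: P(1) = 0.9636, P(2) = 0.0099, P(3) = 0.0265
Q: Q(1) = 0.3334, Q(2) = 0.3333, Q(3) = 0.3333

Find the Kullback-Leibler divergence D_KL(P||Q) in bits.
1.3284 bits

D_KL(P||Q) = Σ P(x) log₂(P(x)/Q(x))

Computing term by term:
  P(1)·log₂(P(1)/Q(1)) = 0.9636·log₂(0.9636/0.3334) = 1.47545
  P(2)·log₂(P(2)/Q(2)) = 0.0099·log₂(0.0099/0.3333) = -0.05023
  P(3)·log₂(P(3)/Q(3)) = 0.0265·log₂(0.0265/0.3333) = -0.09680

D_KL(P||Q) = 1.47545 - 0.05023 - 0.09680 = 1.32842 ≈ 1.3284 bits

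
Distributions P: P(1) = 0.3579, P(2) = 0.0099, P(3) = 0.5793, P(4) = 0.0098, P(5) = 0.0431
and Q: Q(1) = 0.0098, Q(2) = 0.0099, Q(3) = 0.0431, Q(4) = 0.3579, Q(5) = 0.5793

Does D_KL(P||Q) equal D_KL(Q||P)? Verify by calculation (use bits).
D_KL(P||Q) = 3.8168 bits, D_KL(Q||P) = 3.8168 bits. Yes — for this pair D_KL(P||Q) = D_KL(Q||P).

D_KL(P||Q) = Σ P(x) log₂(P(x)/Q(x))

Computing term by term:
  P(1)·log₂(P(1)/Q(1)) = 0.3579·log₂(0.3579/0.0098) = 1.85773
  P(2)·log₂(P(2)/Q(2)) = 0.0099·log₂(0.0099/0.0099) = 0.00000
  P(3)·log₂(P(3)/Q(3)) = 0.5793·log₂(0.5793/0.0431) = 2.17154
  P(4)·log₂(P(4)/Q(4)) = 0.0098·log₂(0.0098/0.3579) = -0.05087
  P(5)·log₂(P(5)/Q(5)) = 0.0431·log₂(0.0431/0.5793) = -0.16156

D_KL(P||Q) = 1.85773 + 0.00000 + 2.17154 - 0.05087 - 0.16156 = 3.81684 ≈ 3.8168 bits

D_KL(Q||P) = Σ Q(x) log₂(Q(x)/P(x))

Computing term by term:
  Q(1)·log₂(Q(1)/P(1)) = 0.0098·log₂(0.0098/0.3579) = -0.05087
  Q(2)·log₂(Q(2)/P(2)) = 0.0099·log₂(0.0099/0.0099) = 0.00000
  Q(3)·log₂(Q(3)/P(3)) = 0.0431·log₂(0.0431/0.5793) = -0.16156
  Q(4)·log₂(Q(4)/P(4)) = 0.3579·log₂(0.3579/0.0098) = 1.85773
  Q(5)·log₂(Q(5)/P(5)) = 0.5793·log₂(0.5793/0.0431) = 2.17154

D_KL(Q||P) = -0.05087 + 0.00000 - 0.16156 + 1.85773 + 2.17154 = 3.81684 ≈ 3.8168 bits

These ARE equal here. Q is P with outcomes relabeled (Q(1) = P(4), Q(3) = P(5), Q(4) = P(1), Q(5) = P(3)) by a relabeling that is its own inverse, so the two sums contain exactly the same terms in a different order. This is a special case — KL divergence is not symmetric in general: D_KL(P||Q) ≠ D_KL(Q||P) for most P, Q.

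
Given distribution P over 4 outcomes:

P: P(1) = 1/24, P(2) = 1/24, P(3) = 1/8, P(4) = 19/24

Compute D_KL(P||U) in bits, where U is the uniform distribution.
0.9761 bits

U(i) = 1/4 for all i

D_KL(P||U) = Σ P(x) log₂(P(x) / (1/4))
           = Σ P(x) log₂(P(x)) + log₂(4)
           = log₂(4) - H(P)

H(P) = -Σ P(x) log₂(P(x)):
  -P(1)·log₂(P(1)) = -(1/24)·log₂(1/24) = 0.19104
  -P(2)·log₂(P(2)) = -(1/24)·log₂(1/24) = 0.19104
  -P(3)·log₂(P(3)) = -(1/8)·log₂(1/8) = 0.37500
  -P(4)·log₂(P(4)) = -(19/24)·log₂(19/24) = 0.26682
H(P) = 0.19104 + 0.19104 + 0.37500 + 0.26682 = 1.02390 bits

log₂(4) = 2.00000 bits

D_KL(P||U) = 2.00000 - 1.02390 = 0.97610 ≈ 0.9761 bits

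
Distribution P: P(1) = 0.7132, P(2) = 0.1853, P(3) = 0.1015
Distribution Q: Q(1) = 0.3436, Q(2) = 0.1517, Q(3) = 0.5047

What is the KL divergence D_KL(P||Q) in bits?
0.5700 bits

D_KL(P||Q) = Σ P(x) log₂(P(x)/Q(x))

Computing term by term:
  P(1)·log₂(P(1)/Q(1)) = 0.7132·log₂(0.7132/0.3436) = 0.75141
  P(2)·log₂(P(2)/Q(2)) = 0.1853·log₂(0.1853/0.1517) = 0.05349
  P(3)·log₂(P(3)/Q(3)) = 0.1015·log₂(0.1015/0.5047) = -0.23487

D_KL(P||Q) = 0.75141 + 0.05349 - 0.23487 = 0.57003 ≈ 0.5700 bits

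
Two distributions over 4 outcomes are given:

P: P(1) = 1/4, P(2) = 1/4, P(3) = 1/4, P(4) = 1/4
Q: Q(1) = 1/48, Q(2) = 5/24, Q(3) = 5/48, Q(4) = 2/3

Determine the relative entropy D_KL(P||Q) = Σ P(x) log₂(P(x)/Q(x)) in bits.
0.9240 bits

D_KL(P||Q) = Σ P(x) log₂(P(x)/Q(x))

Computing term by term:
  P(1)·log₂(P(1)/Q(1)) = (1/4)·log₂((1/4)/(1/48)) = 0.89624
  P(2)·log₂(P(2)/Q(2)) = (1/4)·log₂((1/4)/(5/24)) = 0.06576
  P(3)·log₂(P(3)/Q(3)) = (1/4)·log₂((1/4)/(5/48)) = 0.31576
  P(4)·log₂(P(4)/Q(4)) = (1/4)·log₂((1/4)/(2/3)) = -0.35376

D_KL(P||Q) = 0.89624 + 0.06576 + 0.31576 - 0.35376 = 0.92400 ≈ 0.9240 bits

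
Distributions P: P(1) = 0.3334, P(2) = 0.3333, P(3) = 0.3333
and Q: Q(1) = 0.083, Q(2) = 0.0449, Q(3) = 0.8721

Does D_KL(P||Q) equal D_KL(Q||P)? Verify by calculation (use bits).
D_KL(P||Q) = 1.1702 bits, D_KL(Q||P) = 0.9138 bits. No — D_KL(P||Q) ≠ D_KL(Q||P) for this pair.

D_KL(P||Q) = Σ P(x) log₂(P(x)/Q(x))

Computing term by term:
  P(1)·log₂(P(1)/Q(1)) = 0.3334·log₂(0.3334/0.083) = 0.66882
  P(2)·log₂(P(2)/Q(2)) = 0.3333·log₂(0.3333/0.0449) = 0.96391
  P(3)·log₂(P(3)/Q(3)) = 0.3333·log₂(0.3333/0.8721) = -0.46251

D_KL(P||Q) = 0.66882 + 0.96391 - 0.46251 = 1.17022 ≈ 1.1702 bits

D_KL(Q||P) = Σ Q(x) log₂(Q(x)/P(x))

Computing term by term:
  Q(1)·log₂(Q(1)/P(1)) = 0.083·log₂(0.083/0.3334) = -0.16650
  Q(2)·log₂(Q(2)/P(2)) = 0.0449·log₂(0.0449/0.3333) = -0.12985
  Q(3)·log₂(Q(3)/P(3)) = 0.8721·log₂(0.8721/0.3333) = 1.21019

D_KL(Q||P) = -0.16650 - 0.12985 + 1.21019 = 0.91384 ≈ 0.9138 bits

These are NOT equal (difference: 0.2564 bits). KL divergence is asymmetric: D_KL(P||Q) ≠ D_KL(Q||P) in general.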